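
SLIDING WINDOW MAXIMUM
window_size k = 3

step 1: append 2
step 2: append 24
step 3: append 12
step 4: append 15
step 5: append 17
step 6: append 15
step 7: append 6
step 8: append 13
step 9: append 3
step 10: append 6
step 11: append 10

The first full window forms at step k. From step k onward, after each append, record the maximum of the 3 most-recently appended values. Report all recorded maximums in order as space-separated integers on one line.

step 1: append 2 -> window=[2] (not full yet)
step 2: append 24 -> window=[2, 24] (not full yet)
step 3: append 12 -> window=[2, 24, 12] -> max=24
step 4: append 15 -> window=[24, 12, 15] -> max=24
step 5: append 17 -> window=[12, 15, 17] -> max=17
step 6: append 15 -> window=[15, 17, 15] -> max=17
step 7: append 6 -> window=[17, 15, 6] -> max=17
step 8: append 13 -> window=[15, 6, 13] -> max=15
step 9: append 3 -> window=[6, 13, 3] -> max=13
step 10: append 6 -> window=[13, 3, 6] -> max=13
step 11: append 10 -> window=[3, 6, 10] -> max=10

Answer: 24 24 17 17 17 15 13 13 10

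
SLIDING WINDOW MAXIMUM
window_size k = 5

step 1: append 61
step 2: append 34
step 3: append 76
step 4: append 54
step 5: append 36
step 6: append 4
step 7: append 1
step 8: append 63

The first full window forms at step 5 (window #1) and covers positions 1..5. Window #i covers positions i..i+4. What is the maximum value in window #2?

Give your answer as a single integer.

Answer: 76

Derivation:
step 1: append 61 -> window=[61] (not full yet)
step 2: append 34 -> window=[61, 34] (not full yet)
step 3: append 76 -> window=[61, 34, 76] (not full yet)
step 4: append 54 -> window=[61, 34, 76, 54] (not full yet)
step 5: append 36 -> window=[61, 34, 76, 54, 36] -> max=76
step 6: append 4 -> window=[34, 76, 54, 36, 4] -> max=76
Window #2 max = 76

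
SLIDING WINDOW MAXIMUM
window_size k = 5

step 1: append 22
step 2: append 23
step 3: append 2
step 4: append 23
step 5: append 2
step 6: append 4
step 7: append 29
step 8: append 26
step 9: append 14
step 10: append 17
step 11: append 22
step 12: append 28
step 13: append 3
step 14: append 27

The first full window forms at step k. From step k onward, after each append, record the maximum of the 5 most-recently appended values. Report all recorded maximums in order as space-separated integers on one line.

step 1: append 22 -> window=[22] (not full yet)
step 2: append 23 -> window=[22, 23] (not full yet)
step 3: append 2 -> window=[22, 23, 2] (not full yet)
step 4: append 23 -> window=[22, 23, 2, 23] (not full yet)
step 5: append 2 -> window=[22, 23, 2, 23, 2] -> max=23
step 6: append 4 -> window=[23, 2, 23, 2, 4] -> max=23
step 7: append 29 -> window=[2, 23, 2, 4, 29] -> max=29
step 8: append 26 -> window=[23, 2, 4, 29, 26] -> max=29
step 9: append 14 -> window=[2, 4, 29, 26, 14] -> max=29
step 10: append 17 -> window=[4, 29, 26, 14, 17] -> max=29
step 11: append 22 -> window=[29, 26, 14, 17, 22] -> max=29
step 12: append 28 -> window=[26, 14, 17, 22, 28] -> max=28
step 13: append 3 -> window=[14, 17, 22, 28, 3] -> max=28
step 14: append 27 -> window=[17, 22, 28, 3, 27] -> max=28

Answer: 23 23 29 29 29 29 29 28 28 28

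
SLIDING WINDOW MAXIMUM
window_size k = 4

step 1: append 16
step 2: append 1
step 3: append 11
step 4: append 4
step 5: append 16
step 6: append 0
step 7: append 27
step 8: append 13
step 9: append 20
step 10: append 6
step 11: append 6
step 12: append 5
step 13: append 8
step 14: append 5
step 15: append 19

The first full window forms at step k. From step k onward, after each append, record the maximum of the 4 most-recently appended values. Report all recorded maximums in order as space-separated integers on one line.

step 1: append 16 -> window=[16] (not full yet)
step 2: append 1 -> window=[16, 1] (not full yet)
step 3: append 11 -> window=[16, 1, 11] (not full yet)
step 4: append 4 -> window=[16, 1, 11, 4] -> max=16
step 5: append 16 -> window=[1, 11, 4, 16] -> max=16
step 6: append 0 -> window=[11, 4, 16, 0] -> max=16
step 7: append 27 -> window=[4, 16, 0, 27] -> max=27
step 8: append 13 -> window=[16, 0, 27, 13] -> max=27
step 9: append 20 -> window=[0, 27, 13, 20] -> max=27
step 10: append 6 -> window=[27, 13, 20, 6] -> max=27
step 11: append 6 -> window=[13, 20, 6, 6] -> max=20
step 12: append 5 -> window=[20, 6, 6, 5] -> max=20
step 13: append 8 -> window=[6, 6, 5, 8] -> max=8
step 14: append 5 -> window=[6, 5, 8, 5] -> max=8
step 15: append 19 -> window=[5, 8, 5, 19] -> max=19

Answer: 16 16 16 27 27 27 27 20 20 8 8 19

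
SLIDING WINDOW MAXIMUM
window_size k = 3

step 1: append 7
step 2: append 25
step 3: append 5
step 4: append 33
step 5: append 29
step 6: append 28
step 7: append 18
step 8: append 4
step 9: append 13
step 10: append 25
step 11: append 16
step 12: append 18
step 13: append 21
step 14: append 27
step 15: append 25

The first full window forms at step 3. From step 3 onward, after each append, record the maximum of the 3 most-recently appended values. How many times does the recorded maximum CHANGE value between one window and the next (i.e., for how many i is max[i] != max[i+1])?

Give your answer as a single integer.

Answer: 7

Derivation:
step 1: append 7 -> window=[7] (not full yet)
step 2: append 25 -> window=[7, 25] (not full yet)
step 3: append 5 -> window=[7, 25, 5] -> max=25
step 4: append 33 -> window=[25, 5, 33] -> max=33
step 5: append 29 -> window=[5, 33, 29] -> max=33
step 6: append 28 -> window=[33, 29, 28] -> max=33
step 7: append 18 -> window=[29, 28, 18] -> max=29
step 8: append 4 -> window=[28, 18, 4] -> max=28
step 9: append 13 -> window=[18, 4, 13] -> max=18
step 10: append 25 -> window=[4, 13, 25] -> max=25
step 11: append 16 -> window=[13, 25, 16] -> max=25
step 12: append 18 -> window=[25, 16, 18] -> max=25
step 13: append 21 -> window=[16, 18, 21] -> max=21
step 14: append 27 -> window=[18, 21, 27] -> max=27
step 15: append 25 -> window=[21, 27, 25] -> max=27
Recorded maximums: 25 33 33 33 29 28 18 25 25 25 21 27 27
Changes between consecutive maximums: 7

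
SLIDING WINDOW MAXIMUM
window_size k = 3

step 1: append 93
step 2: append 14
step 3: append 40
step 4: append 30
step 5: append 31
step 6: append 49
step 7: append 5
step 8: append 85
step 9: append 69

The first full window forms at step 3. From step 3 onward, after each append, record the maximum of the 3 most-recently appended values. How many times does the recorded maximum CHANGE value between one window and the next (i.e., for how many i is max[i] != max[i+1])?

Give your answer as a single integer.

step 1: append 93 -> window=[93] (not full yet)
step 2: append 14 -> window=[93, 14] (not full yet)
step 3: append 40 -> window=[93, 14, 40] -> max=93
step 4: append 30 -> window=[14, 40, 30] -> max=40
step 5: append 31 -> window=[40, 30, 31] -> max=40
step 6: append 49 -> window=[30, 31, 49] -> max=49
step 7: append 5 -> window=[31, 49, 5] -> max=49
step 8: append 85 -> window=[49, 5, 85] -> max=85
step 9: append 69 -> window=[5, 85, 69] -> max=85
Recorded maximums: 93 40 40 49 49 85 85
Changes between consecutive maximums: 3

Answer: 3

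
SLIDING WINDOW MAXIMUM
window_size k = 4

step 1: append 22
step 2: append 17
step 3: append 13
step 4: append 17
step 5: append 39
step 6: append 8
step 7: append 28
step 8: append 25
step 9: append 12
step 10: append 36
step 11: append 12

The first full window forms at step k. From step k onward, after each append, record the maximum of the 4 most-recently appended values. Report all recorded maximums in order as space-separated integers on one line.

step 1: append 22 -> window=[22] (not full yet)
step 2: append 17 -> window=[22, 17] (not full yet)
step 3: append 13 -> window=[22, 17, 13] (not full yet)
step 4: append 17 -> window=[22, 17, 13, 17] -> max=22
step 5: append 39 -> window=[17, 13, 17, 39] -> max=39
step 6: append 8 -> window=[13, 17, 39, 8] -> max=39
step 7: append 28 -> window=[17, 39, 8, 28] -> max=39
step 8: append 25 -> window=[39, 8, 28, 25] -> max=39
step 9: append 12 -> window=[8, 28, 25, 12] -> max=28
step 10: append 36 -> window=[28, 25, 12, 36] -> max=36
step 11: append 12 -> window=[25, 12, 36, 12] -> max=36

Answer: 22 39 39 39 39 28 36 36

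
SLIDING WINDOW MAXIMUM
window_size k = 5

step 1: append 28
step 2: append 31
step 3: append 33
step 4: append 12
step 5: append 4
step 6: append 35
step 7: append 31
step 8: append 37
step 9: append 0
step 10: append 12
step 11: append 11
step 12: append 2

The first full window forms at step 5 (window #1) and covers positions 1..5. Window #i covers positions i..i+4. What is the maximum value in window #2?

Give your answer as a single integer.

step 1: append 28 -> window=[28] (not full yet)
step 2: append 31 -> window=[28, 31] (not full yet)
step 3: append 33 -> window=[28, 31, 33] (not full yet)
step 4: append 12 -> window=[28, 31, 33, 12] (not full yet)
step 5: append 4 -> window=[28, 31, 33, 12, 4] -> max=33
step 6: append 35 -> window=[31, 33, 12, 4, 35] -> max=35
Window #2 max = 35

Answer: 35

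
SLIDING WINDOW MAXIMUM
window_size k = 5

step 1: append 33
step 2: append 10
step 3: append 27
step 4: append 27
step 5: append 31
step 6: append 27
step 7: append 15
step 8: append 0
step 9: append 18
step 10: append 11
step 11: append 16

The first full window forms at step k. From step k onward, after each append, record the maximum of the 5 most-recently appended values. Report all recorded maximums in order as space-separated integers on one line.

step 1: append 33 -> window=[33] (not full yet)
step 2: append 10 -> window=[33, 10] (not full yet)
step 3: append 27 -> window=[33, 10, 27] (not full yet)
step 4: append 27 -> window=[33, 10, 27, 27] (not full yet)
step 5: append 31 -> window=[33, 10, 27, 27, 31] -> max=33
step 6: append 27 -> window=[10, 27, 27, 31, 27] -> max=31
step 7: append 15 -> window=[27, 27, 31, 27, 15] -> max=31
step 8: append 0 -> window=[27, 31, 27, 15, 0] -> max=31
step 9: append 18 -> window=[31, 27, 15, 0, 18] -> max=31
step 10: append 11 -> window=[27, 15, 0, 18, 11] -> max=27
step 11: append 16 -> window=[15, 0, 18, 11, 16] -> max=18

Answer: 33 31 31 31 31 27 18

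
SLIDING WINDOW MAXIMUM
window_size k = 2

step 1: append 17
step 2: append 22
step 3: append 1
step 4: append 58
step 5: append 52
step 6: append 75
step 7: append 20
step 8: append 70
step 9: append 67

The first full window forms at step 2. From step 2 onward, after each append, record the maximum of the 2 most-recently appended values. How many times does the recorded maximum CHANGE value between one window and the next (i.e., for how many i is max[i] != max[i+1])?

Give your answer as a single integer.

Answer: 3

Derivation:
step 1: append 17 -> window=[17] (not full yet)
step 2: append 22 -> window=[17, 22] -> max=22
step 3: append 1 -> window=[22, 1] -> max=22
step 4: append 58 -> window=[1, 58] -> max=58
step 5: append 52 -> window=[58, 52] -> max=58
step 6: append 75 -> window=[52, 75] -> max=75
step 7: append 20 -> window=[75, 20] -> max=75
step 8: append 70 -> window=[20, 70] -> max=70
step 9: append 67 -> window=[70, 67] -> max=70
Recorded maximums: 22 22 58 58 75 75 70 70
Changes between consecutive maximums: 3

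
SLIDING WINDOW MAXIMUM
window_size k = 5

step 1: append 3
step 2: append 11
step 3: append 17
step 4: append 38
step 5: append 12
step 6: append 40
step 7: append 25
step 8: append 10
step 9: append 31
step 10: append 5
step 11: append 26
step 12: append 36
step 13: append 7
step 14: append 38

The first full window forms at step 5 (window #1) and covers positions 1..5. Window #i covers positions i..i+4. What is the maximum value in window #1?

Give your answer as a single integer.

step 1: append 3 -> window=[3] (not full yet)
step 2: append 11 -> window=[3, 11] (not full yet)
step 3: append 17 -> window=[3, 11, 17] (not full yet)
step 4: append 38 -> window=[3, 11, 17, 38] (not full yet)
step 5: append 12 -> window=[3, 11, 17, 38, 12] -> max=38
Window #1 max = 38

Answer: 38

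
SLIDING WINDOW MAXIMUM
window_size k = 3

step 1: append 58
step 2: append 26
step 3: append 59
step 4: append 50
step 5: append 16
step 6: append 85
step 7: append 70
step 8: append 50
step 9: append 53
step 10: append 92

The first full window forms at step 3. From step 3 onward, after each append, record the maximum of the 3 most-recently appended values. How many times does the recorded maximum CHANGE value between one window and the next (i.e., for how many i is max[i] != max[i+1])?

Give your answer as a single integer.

step 1: append 58 -> window=[58] (not full yet)
step 2: append 26 -> window=[58, 26] (not full yet)
step 3: append 59 -> window=[58, 26, 59] -> max=59
step 4: append 50 -> window=[26, 59, 50] -> max=59
step 5: append 16 -> window=[59, 50, 16] -> max=59
step 6: append 85 -> window=[50, 16, 85] -> max=85
step 7: append 70 -> window=[16, 85, 70] -> max=85
step 8: append 50 -> window=[85, 70, 50] -> max=85
step 9: append 53 -> window=[70, 50, 53] -> max=70
step 10: append 92 -> window=[50, 53, 92] -> max=92
Recorded maximums: 59 59 59 85 85 85 70 92
Changes between consecutive maximums: 3

Answer: 3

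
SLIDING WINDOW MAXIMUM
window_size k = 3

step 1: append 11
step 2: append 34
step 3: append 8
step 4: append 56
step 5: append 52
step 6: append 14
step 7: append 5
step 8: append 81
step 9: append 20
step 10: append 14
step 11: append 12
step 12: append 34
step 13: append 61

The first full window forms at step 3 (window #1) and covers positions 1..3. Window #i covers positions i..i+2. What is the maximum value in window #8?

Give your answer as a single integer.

Answer: 81

Derivation:
step 1: append 11 -> window=[11] (not full yet)
step 2: append 34 -> window=[11, 34] (not full yet)
step 3: append 8 -> window=[11, 34, 8] -> max=34
step 4: append 56 -> window=[34, 8, 56] -> max=56
step 5: append 52 -> window=[8, 56, 52] -> max=56
step 6: append 14 -> window=[56, 52, 14] -> max=56
step 7: append 5 -> window=[52, 14, 5] -> max=52
step 8: append 81 -> window=[14, 5, 81] -> max=81
step 9: append 20 -> window=[5, 81, 20] -> max=81
step 10: append 14 -> window=[81, 20, 14] -> max=81
Window #8 max = 81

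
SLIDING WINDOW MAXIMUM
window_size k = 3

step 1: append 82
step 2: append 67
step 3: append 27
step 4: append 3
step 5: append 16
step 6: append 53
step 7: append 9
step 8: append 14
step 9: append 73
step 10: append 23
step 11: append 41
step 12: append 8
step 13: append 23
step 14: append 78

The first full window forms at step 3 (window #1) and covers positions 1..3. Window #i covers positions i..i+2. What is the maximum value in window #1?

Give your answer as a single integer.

Answer: 82

Derivation:
step 1: append 82 -> window=[82] (not full yet)
step 2: append 67 -> window=[82, 67] (not full yet)
step 3: append 27 -> window=[82, 67, 27] -> max=82
Window #1 max = 82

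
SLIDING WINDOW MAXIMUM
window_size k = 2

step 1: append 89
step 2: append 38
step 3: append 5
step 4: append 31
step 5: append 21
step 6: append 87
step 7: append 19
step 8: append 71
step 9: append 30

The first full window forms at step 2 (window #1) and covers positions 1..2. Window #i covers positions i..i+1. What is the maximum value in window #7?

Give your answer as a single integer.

Answer: 71

Derivation:
step 1: append 89 -> window=[89] (not full yet)
step 2: append 38 -> window=[89, 38] -> max=89
step 3: append 5 -> window=[38, 5] -> max=38
step 4: append 31 -> window=[5, 31] -> max=31
step 5: append 21 -> window=[31, 21] -> max=31
step 6: append 87 -> window=[21, 87] -> max=87
step 7: append 19 -> window=[87, 19] -> max=87
step 8: append 71 -> window=[19, 71] -> max=71
Window #7 max = 71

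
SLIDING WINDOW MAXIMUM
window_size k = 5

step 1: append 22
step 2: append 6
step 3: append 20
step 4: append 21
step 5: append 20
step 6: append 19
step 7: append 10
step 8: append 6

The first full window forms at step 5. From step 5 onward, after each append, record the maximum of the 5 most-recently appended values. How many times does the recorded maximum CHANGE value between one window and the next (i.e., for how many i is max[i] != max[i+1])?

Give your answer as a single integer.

Answer: 1

Derivation:
step 1: append 22 -> window=[22] (not full yet)
step 2: append 6 -> window=[22, 6] (not full yet)
step 3: append 20 -> window=[22, 6, 20] (not full yet)
step 4: append 21 -> window=[22, 6, 20, 21] (not full yet)
step 5: append 20 -> window=[22, 6, 20, 21, 20] -> max=22
step 6: append 19 -> window=[6, 20, 21, 20, 19] -> max=21
step 7: append 10 -> window=[20, 21, 20, 19, 10] -> max=21
step 8: append 6 -> window=[21, 20, 19, 10, 6] -> max=21
Recorded maximums: 22 21 21 21
Changes between consecutive maximums: 1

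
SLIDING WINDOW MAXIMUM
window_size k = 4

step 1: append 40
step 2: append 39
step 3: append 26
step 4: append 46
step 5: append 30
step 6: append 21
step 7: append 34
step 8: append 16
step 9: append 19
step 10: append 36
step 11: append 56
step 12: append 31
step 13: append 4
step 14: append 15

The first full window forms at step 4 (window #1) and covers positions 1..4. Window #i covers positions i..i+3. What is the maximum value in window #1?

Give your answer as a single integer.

step 1: append 40 -> window=[40] (not full yet)
step 2: append 39 -> window=[40, 39] (not full yet)
step 3: append 26 -> window=[40, 39, 26] (not full yet)
step 4: append 46 -> window=[40, 39, 26, 46] -> max=46
Window #1 max = 46

Answer: 46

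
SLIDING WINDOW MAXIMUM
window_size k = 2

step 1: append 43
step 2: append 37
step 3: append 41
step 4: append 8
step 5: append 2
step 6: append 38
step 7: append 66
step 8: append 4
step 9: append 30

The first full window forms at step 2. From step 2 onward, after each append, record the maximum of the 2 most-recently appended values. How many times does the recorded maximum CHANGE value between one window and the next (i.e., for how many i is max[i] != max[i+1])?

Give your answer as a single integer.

step 1: append 43 -> window=[43] (not full yet)
step 2: append 37 -> window=[43, 37] -> max=43
step 3: append 41 -> window=[37, 41] -> max=41
step 4: append 8 -> window=[41, 8] -> max=41
step 5: append 2 -> window=[8, 2] -> max=8
step 6: append 38 -> window=[2, 38] -> max=38
step 7: append 66 -> window=[38, 66] -> max=66
step 8: append 4 -> window=[66, 4] -> max=66
step 9: append 30 -> window=[4, 30] -> max=30
Recorded maximums: 43 41 41 8 38 66 66 30
Changes between consecutive maximums: 5

Answer: 5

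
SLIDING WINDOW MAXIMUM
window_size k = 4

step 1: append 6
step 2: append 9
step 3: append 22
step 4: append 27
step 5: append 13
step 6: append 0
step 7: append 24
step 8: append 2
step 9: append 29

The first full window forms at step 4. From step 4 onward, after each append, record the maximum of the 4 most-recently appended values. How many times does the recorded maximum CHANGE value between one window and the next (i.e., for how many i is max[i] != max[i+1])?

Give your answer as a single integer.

step 1: append 6 -> window=[6] (not full yet)
step 2: append 9 -> window=[6, 9] (not full yet)
step 3: append 22 -> window=[6, 9, 22] (not full yet)
step 4: append 27 -> window=[6, 9, 22, 27] -> max=27
step 5: append 13 -> window=[9, 22, 27, 13] -> max=27
step 6: append 0 -> window=[22, 27, 13, 0] -> max=27
step 7: append 24 -> window=[27, 13, 0, 24] -> max=27
step 8: append 2 -> window=[13, 0, 24, 2] -> max=24
step 9: append 29 -> window=[0, 24, 2, 29] -> max=29
Recorded maximums: 27 27 27 27 24 29
Changes between consecutive maximums: 2

Answer: 2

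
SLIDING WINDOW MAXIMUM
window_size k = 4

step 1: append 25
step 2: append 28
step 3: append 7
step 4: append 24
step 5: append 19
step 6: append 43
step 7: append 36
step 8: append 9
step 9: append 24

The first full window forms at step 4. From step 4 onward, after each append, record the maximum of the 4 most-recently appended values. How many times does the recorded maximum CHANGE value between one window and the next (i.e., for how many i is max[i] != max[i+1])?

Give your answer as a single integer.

step 1: append 25 -> window=[25] (not full yet)
step 2: append 28 -> window=[25, 28] (not full yet)
step 3: append 7 -> window=[25, 28, 7] (not full yet)
step 4: append 24 -> window=[25, 28, 7, 24] -> max=28
step 5: append 19 -> window=[28, 7, 24, 19] -> max=28
step 6: append 43 -> window=[7, 24, 19, 43] -> max=43
step 7: append 36 -> window=[24, 19, 43, 36] -> max=43
step 8: append 9 -> window=[19, 43, 36, 9] -> max=43
step 9: append 24 -> window=[43, 36, 9, 24] -> max=43
Recorded maximums: 28 28 43 43 43 43
Changes between consecutive maximums: 1

Answer: 1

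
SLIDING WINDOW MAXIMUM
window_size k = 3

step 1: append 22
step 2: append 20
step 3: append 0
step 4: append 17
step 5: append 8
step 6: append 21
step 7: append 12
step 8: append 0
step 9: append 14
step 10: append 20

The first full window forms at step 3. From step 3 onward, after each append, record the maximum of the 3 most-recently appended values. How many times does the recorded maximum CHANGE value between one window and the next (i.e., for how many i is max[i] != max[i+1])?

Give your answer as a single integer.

step 1: append 22 -> window=[22] (not full yet)
step 2: append 20 -> window=[22, 20] (not full yet)
step 3: append 0 -> window=[22, 20, 0] -> max=22
step 4: append 17 -> window=[20, 0, 17] -> max=20
step 5: append 8 -> window=[0, 17, 8] -> max=17
step 6: append 21 -> window=[17, 8, 21] -> max=21
step 7: append 12 -> window=[8, 21, 12] -> max=21
step 8: append 0 -> window=[21, 12, 0] -> max=21
step 9: append 14 -> window=[12, 0, 14] -> max=14
step 10: append 20 -> window=[0, 14, 20] -> max=20
Recorded maximums: 22 20 17 21 21 21 14 20
Changes between consecutive maximums: 5

Answer: 5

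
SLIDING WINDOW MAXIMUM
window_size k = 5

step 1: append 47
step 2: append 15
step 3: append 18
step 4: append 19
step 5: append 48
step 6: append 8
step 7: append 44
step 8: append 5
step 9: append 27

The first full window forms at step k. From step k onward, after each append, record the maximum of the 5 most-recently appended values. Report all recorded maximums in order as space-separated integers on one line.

Answer: 48 48 48 48 48

Derivation:
step 1: append 47 -> window=[47] (not full yet)
step 2: append 15 -> window=[47, 15] (not full yet)
step 3: append 18 -> window=[47, 15, 18] (not full yet)
step 4: append 19 -> window=[47, 15, 18, 19] (not full yet)
step 5: append 48 -> window=[47, 15, 18, 19, 48] -> max=48
step 6: append 8 -> window=[15, 18, 19, 48, 8] -> max=48
step 7: append 44 -> window=[18, 19, 48, 8, 44] -> max=48
step 8: append 5 -> window=[19, 48, 8, 44, 5] -> max=48
step 9: append 27 -> window=[48, 8, 44, 5, 27] -> max=48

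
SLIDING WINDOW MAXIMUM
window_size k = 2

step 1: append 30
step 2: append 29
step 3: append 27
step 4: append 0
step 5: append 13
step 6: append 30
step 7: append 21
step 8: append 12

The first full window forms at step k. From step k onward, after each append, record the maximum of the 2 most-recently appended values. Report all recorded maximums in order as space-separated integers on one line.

step 1: append 30 -> window=[30] (not full yet)
step 2: append 29 -> window=[30, 29] -> max=30
step 3: append 27 -> window=[29, 27] -> max=29
step 4: append 0 -> window=[27, 0] -> max=27
step 5: append 13 -> window=[0, 13] -> max=13
step 6: append 30 -> window=[13, 30] -> max=30
step 7: append 21 -> window=[30, 21] -> max=30
step 8: append 12 -> window=[21, 12] -> max=21

Answer: 30 29 27 13 30 30 21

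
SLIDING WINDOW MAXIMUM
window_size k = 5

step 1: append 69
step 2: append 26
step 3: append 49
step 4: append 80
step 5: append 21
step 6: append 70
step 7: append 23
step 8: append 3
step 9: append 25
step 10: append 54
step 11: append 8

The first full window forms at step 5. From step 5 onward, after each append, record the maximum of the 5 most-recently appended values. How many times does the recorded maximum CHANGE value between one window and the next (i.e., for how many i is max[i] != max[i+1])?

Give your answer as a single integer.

step 1: append 69 -> window=[69] (not full yet)
step 2: append 26 -> window=[69, 26] (not full yet)
step 3: append 49 -> window=[69, 26, 49] (not full yet)
step 4: append 80 -> window=[69, 26, 49, 80] (not full yet)
step 5: append 21 -> window=[69, 26, 49, 80, 21] -> max=80
step 6: append 70 -> window=[26, 49, 80, 21, 70] -> max=80
step 7: append 23 -> window=[49, 80, 21, 70, 23] -> max=80
step 8: append 3 -> window=[80, 21, 70, 23, 3] -> max=80
step 9: append 25 -> window=[21, 70, 23, 3, 25] -> max=70
step 10: append 54 -> window=[70, 23, 3, 25, 54] -> max=70
step 11: append 8 -> window=[23, 3, 25, 54, 8] -> max=54
Recorded maximums: 80 80 80 80 70 70 54
Changes between consecutive maximums: 2

Answer: 2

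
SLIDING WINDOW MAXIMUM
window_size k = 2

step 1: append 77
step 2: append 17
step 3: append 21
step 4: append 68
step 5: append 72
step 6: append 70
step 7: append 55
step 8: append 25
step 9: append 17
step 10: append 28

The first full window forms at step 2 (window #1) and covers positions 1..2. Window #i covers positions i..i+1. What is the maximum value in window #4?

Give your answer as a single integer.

Answer: 72

Derivation:
step 1: append 77 -> window=[77] (not full yet)
step 2: append 17 -> window=[77, 17] -> max=77
step 3: append 21 -> window=[17, 21] -> max=21
step 4: append 68 -> window=[21, 68] -> max=68
step 5: append 72 -> window=[68, 72] -> max=72
Window #4 max = 72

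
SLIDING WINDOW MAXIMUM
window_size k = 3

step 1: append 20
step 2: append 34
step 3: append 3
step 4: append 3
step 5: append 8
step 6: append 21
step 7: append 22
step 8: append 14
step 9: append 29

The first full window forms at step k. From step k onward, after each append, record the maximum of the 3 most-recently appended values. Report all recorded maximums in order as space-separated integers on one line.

Answer: 34 34 8 21 22 22 29

Derivation:
step 1: append 20 -> window=[20] (not full yet)
step 2: append 34 -> window=[20, 34] (not full yet)
step 3: append 3 -> window=[20, 34, 3] -> max=34
step 4: append 3 -> window=[34, 3, 3] -> max=34
step 5: append 8 -> window=[3, 3, 8] -> max=8
step 6: append 21 -> window=[3, 8, 21] -> max=21
step 7: append 22 -> window=[8, 21, 22] -> max=22
step 8: append 14 -> window=[21, 22, 14] -> max=22
step 9: append 29 -> window=[22, 14, 29] -> max=29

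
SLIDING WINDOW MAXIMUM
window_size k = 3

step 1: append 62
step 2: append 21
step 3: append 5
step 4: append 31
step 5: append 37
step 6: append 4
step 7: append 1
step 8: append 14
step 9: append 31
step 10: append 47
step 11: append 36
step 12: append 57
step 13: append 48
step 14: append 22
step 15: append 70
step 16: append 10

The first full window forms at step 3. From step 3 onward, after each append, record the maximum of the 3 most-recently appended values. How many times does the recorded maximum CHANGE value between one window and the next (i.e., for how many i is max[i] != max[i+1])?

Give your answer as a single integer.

step 1: append 62 -> window=[62] (not full yet)
step 2: append 21 -> window=[62, 21] (not full yet)
step 3: append 5 -> window=[62, 21, 5] -> max=62
step 4: append 31 -> window=[21, 5, 31] -> max=31
step 5: append 37 -> window=[5, 31, 37] -> max=37
step 6: append 4 -> window=[31, 37, 4] -> max=37
step 7: append 1 -> window=[37, 4, 1] -> max=37
step 8: append 14 -> window=[4, 1, 14] -> max=14
step 9: append 31 -> window=[1, 14, 31] -> max=31
step 10: append 47 -> window=[14, 31, 47] -> max=47
step 11: append 36 -> window=[31, 47, 36] -> max=47
step 12: append 57 -> window=[47, 36, 57] -> max=57
step 13: append 48 -> window=[36, 57, 48] -> max=57
step 14: append 22 -> window=[57, 48, 22] -> max=57
step 15: append 70 -> window=[48, 22, 70] -> max=70
step 16: append 10 -> window=[22, 70, 10] -> max=70
Recorded maximums: 62 31 37 37 37 14 31 47 47 57 57 57 70 70
Changes between consecutive maximums: 7

Answer: 7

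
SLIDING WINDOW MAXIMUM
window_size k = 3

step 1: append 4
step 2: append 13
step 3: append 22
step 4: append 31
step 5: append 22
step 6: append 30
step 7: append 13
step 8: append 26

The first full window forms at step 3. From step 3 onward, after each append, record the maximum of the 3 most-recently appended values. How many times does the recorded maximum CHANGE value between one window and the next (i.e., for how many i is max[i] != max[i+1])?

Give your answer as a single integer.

step 1: append 4 -> window=[4] (not full yet)
step 2: append 13 -> window=[4, 13] (not full yet)
step 3: append 22 -> window=[4, 13, 22] -> max=22
step 4: append 31 -> window=[13, 22, 31] -> max=31
step 5: append 22 -> window=[22, 31, 22] -> max=31
step 6: append 30 -> window=[31, 22, 30] -> max=31
step 7: append 13 -> window=[22, 30, 13] -> max=30
step 8: append 26 -> window=[30, 13, 26] -> max=30
Recorded maximums: 22 31 31 31 30 30
Changes between consecutive maximums: 2

Answer: 2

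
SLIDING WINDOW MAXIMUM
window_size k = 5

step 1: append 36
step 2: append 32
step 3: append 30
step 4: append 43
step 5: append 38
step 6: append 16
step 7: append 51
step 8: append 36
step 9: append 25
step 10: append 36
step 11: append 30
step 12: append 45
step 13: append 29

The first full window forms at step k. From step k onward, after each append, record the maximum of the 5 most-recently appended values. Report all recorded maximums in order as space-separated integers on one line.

step 1: append 36 -> window=[36] (not full yet)
step 2: append 32 -> window=[36, 32] (not full yet)
step 3: append 30 -> window=[36, 32, 30] (not full yet)
step 4: append 43 -> window=[36, 32, 30, 43] (not full yet)
step 5: append 38 -> window=[36, 32, 30, 43, 38] -> max=43
step 6: append 16 -> window=[32, 30, 43, 38, 16] -> max=43
step 7: append 51 -> window=[30, 43, 38, 16, 51] -> max=51
step 8: append 36 -> window=[43, 38, 16, 51, 36] -> max=51
step 9: append 25 -> window=[38, 16, 51, 36, 25] -> max=51
step 10: append 36 -> window=[16, 51, 36, 25, 36] -> max=51
step 11: append 30 -> window=[51, 36, 25, 36, 30] -> max=51
step 12: append 45 -> window=[36, 25, 36, 30, 45] -> max=45
step 13: append 29 -> window=[25, 36, 30, 45, 29] -> max=45

Answer: 43 43 51 51 51 51 51 45 45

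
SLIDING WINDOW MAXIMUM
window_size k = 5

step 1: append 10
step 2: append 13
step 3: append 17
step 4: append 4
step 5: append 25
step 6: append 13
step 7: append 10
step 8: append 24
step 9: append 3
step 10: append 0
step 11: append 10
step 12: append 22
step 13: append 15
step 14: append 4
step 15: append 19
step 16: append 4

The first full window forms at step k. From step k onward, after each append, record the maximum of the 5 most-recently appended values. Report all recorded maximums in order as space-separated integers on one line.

Answer: 25 25 25 25 25 24 24 24 22 22 22 22

Derivation:
step 1: append 10 -> window=[10] (not full yet)
step 2: append 13 -> window=[10, 13] (not full yet)
step 3: append 17 -> window=[10, 13, 17] (not full yet)
step 4: append 4 -> window=[10, 13, 17, 4] (not full yet)
step 5: append 25 -> window=[10, 13, 17, 4, 25] -> max=25
step 6: append 13 -> window=[13, 17, 4, 25, 13] -> max=25
step 7: append 10 -> window=[17, 4, 25, 13, 10] -> max=25
step 8: append 24 -> window=[4, 25, 13, 10, 24] -> max=25
step 9: append 3 -> window=[25, 13, 10, 24, 3] -> max=25
step 10: append 0 -> window=[13, 10, 24, 3, 0] -> max=24
step 11: append 10 -> window=[10, 24, 3, 0, 10] -> max=24
step 12: append 22 -> window=[24, 3, 0, 10, 22] -> max=24
step 13: append 15 -> window=[3, 0, 10, 22, 15] -> max=22
step 14: append 4 -> window=[0, 10, 22, 15, 4] -> max=22
step 15: append 19 -> window=[10, 22, 15, 4, 19] -> max=22
step 16: append 4 -> window=[22, 15, 4, 19, 4] -> max=22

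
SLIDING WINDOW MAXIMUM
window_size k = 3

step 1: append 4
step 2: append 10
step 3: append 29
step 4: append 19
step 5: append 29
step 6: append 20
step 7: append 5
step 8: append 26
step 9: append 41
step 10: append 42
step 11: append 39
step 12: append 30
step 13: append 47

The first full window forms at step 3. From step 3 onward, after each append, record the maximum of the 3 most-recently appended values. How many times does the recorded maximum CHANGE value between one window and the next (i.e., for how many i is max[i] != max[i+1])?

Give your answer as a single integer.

step 1: append 4 -> window=[4] (not full yet)
step 2: append 10 -> window=[4, 10] (not full yet)
step 3: append 29 -> window=[4, 10, 29] -> max=29
step 4: append 19 -> window=[10, 29, 19] -> max=29
step 5: append 29 -> window=[29, 19, 29] -> max=29
step 6: append 20 -> window=[19, 29, 20] -> max=29
step 7: append 5 -> window=[29, 20, 5] -> max=29
step 8: append 26 -> window=[20, 5, 26] -> max=26
step 9: append 41 -> window=[5, 26, 41] -> max=41
step 10: append 42 -> window=[26, 41, 42] -> max=42
step 11: append 39 -> window=[41, 42, 39] -> max=42
step 12: append 30 -> window=[42, 39, 30] -> max=42
step 13: append 47 -> window=[39, 30, 47] -> max=47
Recorded maximums: 29 29 29 29 29 26 41 42 42 42 47
Changes between consecutive maximums: 4

Answer: 4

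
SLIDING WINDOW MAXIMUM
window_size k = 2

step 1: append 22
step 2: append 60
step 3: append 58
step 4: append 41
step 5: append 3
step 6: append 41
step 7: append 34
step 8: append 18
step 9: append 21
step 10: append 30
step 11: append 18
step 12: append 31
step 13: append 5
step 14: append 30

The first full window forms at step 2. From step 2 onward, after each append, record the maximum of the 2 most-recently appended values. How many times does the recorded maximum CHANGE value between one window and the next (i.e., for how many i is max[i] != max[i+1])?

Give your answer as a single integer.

step 1: append 22 -> window=[22] (not full yet)
step 2: append 60 -> window=[22, 60] -> max=60
step 3: append 58 -> window=[60, 58] -> max=60
step 4: append 41 -> window=[58, 41] -> max=58
step 5: append 3 -> window=[41, 3] -> max=41
step 6: append 41 -> window=[3, 41] -> max=41
step 7: append 34 -> window=[41, 34] -> max=41
step 8: append 18 -> window=[34, 18] -> max=34
step 9: append 21 -> window=[18, 21] -> max=21
step 10: append 30 -> window=[21, 30] -> max=30
step 11: append 18 -> window=[30, 18] -> max=30
step 12: append 31 -> window=[18, 31] -> max=31
step 13: append 5 -> window=[31, 5] -> max=31
step 14: append 30 -> window=[5, 30] -> max=30
Recorded maximums: 60 60 58 41 41 41 34 21 30 30 31 31 30
Changes between consecutive maximums: 7

Answer: 7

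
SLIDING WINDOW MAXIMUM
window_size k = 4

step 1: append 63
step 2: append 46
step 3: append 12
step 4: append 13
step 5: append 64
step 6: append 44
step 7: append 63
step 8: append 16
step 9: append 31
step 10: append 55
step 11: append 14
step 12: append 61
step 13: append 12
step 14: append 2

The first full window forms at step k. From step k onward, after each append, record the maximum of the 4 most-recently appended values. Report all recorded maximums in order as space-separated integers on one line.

Answer: 63 64 64 64 64 63 63 55 61 61 61

Derivation:
step 1: append 63 -> window=[63] (not full yet)
step 2: append 46 -> window=[63, 46] (not full yet)
step 3: append 12 -> window=[63, 46, 12] (not full yet)
step 4: append 13 -> window=[63, 46, 12, 13] -> max=63
step 5: append 64 -> window=[46, 12, 13, 64] -> max=64
step 6: append 44 -> window=[12, 13, 64, 44] -> max=64
step 7: append 63 -> window=[13, 64, 44, 63] -> max=64
step 8: append 16 -> window=[64, 44, 63, 16] -> max=64
step 9: append 31 -> window=[44, 63, 16, 31] -> max=63
step 10: append 55 -> window=[63, 16, 31, 55] -> max=63
step 11: append 14 -> window=[16, 31, 55, 14] -> max=55
step 12: append 61 -> window=[31, 55, 14, 61] -> max=61
step 13: append 12 -> window=[55, 14, 61, 12] -> max=61
step 14: append 2 -> window=[14, 61, 12, 2] -> max=61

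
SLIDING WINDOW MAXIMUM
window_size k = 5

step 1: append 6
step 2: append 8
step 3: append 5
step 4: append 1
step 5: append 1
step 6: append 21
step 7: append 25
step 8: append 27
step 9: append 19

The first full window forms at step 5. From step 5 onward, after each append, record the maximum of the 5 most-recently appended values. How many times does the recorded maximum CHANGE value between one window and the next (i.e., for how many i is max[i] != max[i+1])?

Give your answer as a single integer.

Answer: 3

Derivation:
step 1: append 6 -> window=[6] (not full yet)
step 2: append 8 -> window=[6, 8] (not full yet)
step 3: append 5 -> window=[6, 8, 5] (not full yet)
step 4: append 1 -> window=[6, 8, 5, 1] (not full yet)
step 5: append 1 -> window=[6, 8, 5, 1, 1] -> max=8
step 6: append 21 -> window=[8, 5, 1, 1, 21] -> max=21
step 7: append 25 -> window=[5, 1, 1, 21, 25] -> max=25
step 8: append 27 -> window=[1, 1, 21, 25, 27] -> max=27
step 9: append 19 -> window=[1, 21, 25, 27, 19] -> max=27
Recorded maximums: 8 21 25 27 27
Changes between consecutive maximums: 3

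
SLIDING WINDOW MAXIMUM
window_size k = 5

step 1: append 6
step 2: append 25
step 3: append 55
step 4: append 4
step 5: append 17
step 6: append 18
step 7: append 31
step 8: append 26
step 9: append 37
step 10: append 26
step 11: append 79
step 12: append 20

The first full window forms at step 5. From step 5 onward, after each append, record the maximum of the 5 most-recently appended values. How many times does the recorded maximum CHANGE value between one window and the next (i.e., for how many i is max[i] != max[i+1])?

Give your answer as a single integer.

Answer: 3

Derivation:
step 1: append 6 -> window=[6] (not full yet)
step 2: append 25 -> window=[6, 25] (not full yet)
step 3: append 55 -> window=[6, 25, 55] (not full yet)
step 4: append 4 -> window=[6, 25, 55, 4] (not full yet)
step 5: append 17 -> window=[6, 25, 55, 4, 17] -> max=55
step 6: append 18 -> window=[25, 55, 4, 17, 18] -> max=55
step 7: append 31 -> window=[55, 4, 17, 18, 31] -> max=55
step 8: append 26 -> window=[4, 17, 18, 31, 26] -> max=31
step 9: append 37 -> window=[17, 18, 31, 26, 37] -> max=37
step 10: append 26 -> window=[18, 31, 26, 37, 26] -> max=37
step 11: append 79 -> window=[31, 26, 37, 26, 79] -> max=79
step 12: append 20 -> window=[26, 37, 26, 79, 20] -> max=79
Recorded maximums: 55 55 55 31 37 37 79 79
Changes between consecutive maximums: 3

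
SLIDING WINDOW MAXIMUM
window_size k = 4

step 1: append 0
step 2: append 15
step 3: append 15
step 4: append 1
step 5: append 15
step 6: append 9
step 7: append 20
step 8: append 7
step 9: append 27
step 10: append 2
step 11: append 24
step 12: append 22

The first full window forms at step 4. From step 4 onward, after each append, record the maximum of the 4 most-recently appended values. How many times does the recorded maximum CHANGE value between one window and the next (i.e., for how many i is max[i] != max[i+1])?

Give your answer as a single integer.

Answer: 2

Derivation:
step 1: append 0 -> window=[0] (not full yet)
step 2: append 15 -> window=[0, 15] (not full yet)
step 3: append 15 -> window=[0, 15, 15] (not full yet)
step 4: append 1 -> window=[0, 15, 15, 1] -> max=15
step 5: append 15 -> window=[15, 15, 1, 15] -> max=15
step 6: append 9 -> window=[15, 1, 15, 9] -> max=15
step 7: append 20 -> window=[1, 15, 9, 20] -> max=20
step 8: append 7 -> window=[15, 9, 20, 7] -> max=20
step 9: append 27 -> window=[9, 20, 7, 27] -> max=27
step 10: append 2 -> window=[20, 7, 27, 2] -> max=27
step 11: append 24 -> window=[7, 27, 2, 24] -> max=27
step 12: append 22 -> window=[27, 2, 24, 22] -> max=27
Recorded maximums: 15 15 15 20 20 27 27 27 27
Changes between consecutive maximums: 2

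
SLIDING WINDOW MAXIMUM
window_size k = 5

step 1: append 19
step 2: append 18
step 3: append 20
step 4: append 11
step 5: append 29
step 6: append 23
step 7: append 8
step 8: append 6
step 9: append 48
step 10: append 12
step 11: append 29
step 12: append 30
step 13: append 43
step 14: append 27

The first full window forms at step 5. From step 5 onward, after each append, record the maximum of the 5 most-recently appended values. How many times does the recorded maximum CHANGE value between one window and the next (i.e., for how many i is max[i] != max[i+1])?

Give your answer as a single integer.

Answer: 2

Derivation:
step 1: append 19 -> window=[19] (not full yet)
step 2: append 18 -> window=[19, 18] (not full yet)
step 3: append 20 -> window=[19, 18, 20] (not full yet)
step 4: append 11 -> window=[19, 18, 20, 11] (not full yet)
step 5: append 29 -> window=[19, 18, 20, 11, 29] -> max=29
step 6: append 23 -> window=[18, 20, 11, 29, 23] -> max=29
step 7: append 8 -> window=[20, 11, 29, 23, 8] -> max=29
step 8: append 6 -> window=[11, 29, 23, 8, 6] -> max=29
step 9: append 48 -> window=[29, 23, 8, 6, 48] -> max=48
step 10: append 12 -> window=[23, 8, 6, 48, 12] -> max=48
step 11: append 29 -> window=[8, 6, 48, 12, 29] -> max=48
step 12: append 30 -> window=[6, 48, 12, 29, 30] -> max=48
step 13: append 43 -> window=[48, 12, 29, 30, 43] -> max=48
step 14: append 27 -> window=[12, 29, 30, 43, 27] -> max=43
Recorded maximums: 29 29 29 29 48 48 48 48 48 43
Changes between consecutive maximums: 2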